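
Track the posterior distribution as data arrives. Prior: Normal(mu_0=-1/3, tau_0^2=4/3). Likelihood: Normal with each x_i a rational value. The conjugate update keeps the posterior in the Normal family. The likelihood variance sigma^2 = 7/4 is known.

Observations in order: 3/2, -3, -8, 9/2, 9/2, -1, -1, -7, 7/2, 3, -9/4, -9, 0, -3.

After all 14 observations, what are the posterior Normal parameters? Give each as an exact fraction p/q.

obs 1: x=3/2 → posterior Normal(17/37, 28/37)
obs 2: x=-3 → posterior Normal(-31/53, 28/53)
obs 3: x=-8 → posterior Normal(-53/23, 28/69)
obs 4: x=9/2 → posterior Normal(-87/85, 28/85)
obs 5: x=9/2 → posterior Normal(-15/101, 28/101)
obs 6: x=-1 → posterior Normal(-31/117, 28/117)
obs 7: x=-1 → posterior Normal(-47/133, 4/19)
obs 8: x=-7 → posterior Normal(-159/149, 28/149)
obs 9: x=7/2 → posterior Normal(-103/165, 28/165)
obs 10: x=3 → posterior Normal(-55/181, 28/181)
obs 11: x=-9/4 → posterior Normal(-91/197, 28/197)
obs 12: x=-9 → posterior Normal(-235/213, 28/213)
obs 13: x=0 → posterior Normal(-235/229, 28/229)
obs 14: x=-3 → posterior Normal(-283/245, 4/35)

mu_0=-283/245, tau_0^2=4/35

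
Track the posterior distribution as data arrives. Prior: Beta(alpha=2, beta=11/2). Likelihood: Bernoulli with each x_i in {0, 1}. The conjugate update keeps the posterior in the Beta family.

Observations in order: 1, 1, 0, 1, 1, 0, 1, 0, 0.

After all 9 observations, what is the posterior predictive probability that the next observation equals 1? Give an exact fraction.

14/33

obs 1: x=1 → posterior Beta(3, 11/2)
obs 2: x=1 → posterior Beta(4, 11/2)
obs 3: x=0 → posterior Beta(4, 13/2)
obs 4: x=1 → posterior Beta(5, 13/2)
obs 5: x=1 → posterior Beta(6, 13/2)
obs 6: x=0 → posterior Beta(6, 15/2)
obs 7: x=1 → posterior Beta(7, 15/2)
obs 8: x=0 → posterior Beta(7, 17/2)
obs 9: x=0 → posterior Beta(7, 19/2)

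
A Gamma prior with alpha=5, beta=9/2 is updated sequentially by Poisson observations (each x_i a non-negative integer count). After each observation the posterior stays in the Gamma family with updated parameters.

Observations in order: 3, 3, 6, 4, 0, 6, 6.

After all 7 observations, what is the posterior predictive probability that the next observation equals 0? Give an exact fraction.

865004941741938633917747707002884268046728983/13552527156068805425093160010874271392822265625

obs 1: x=3 → posterior Gamma(8, 11/2)
obs 2: x=3 → posterior Gamma(11, 13/2)
obs 3: x=6 → posterior Gamma(17, 15/2)
obs 4: x=4 → posterior Gamma(21, 17/2)
obs 5: x=0 → posterior Gamma(21, 19/2)
obs 6: x=6 → posterior Gamma(27, 21/2)
obs 7: x=6 → posterior Gamma(33, 23/2)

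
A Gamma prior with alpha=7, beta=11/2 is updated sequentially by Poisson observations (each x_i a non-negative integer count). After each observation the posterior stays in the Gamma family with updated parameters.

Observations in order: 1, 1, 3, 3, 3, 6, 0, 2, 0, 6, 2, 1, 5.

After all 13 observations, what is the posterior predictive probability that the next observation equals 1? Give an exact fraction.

obs 1: x=1 → posterior Gamma(8, 13/2)
obs 2: x=1 → posterior Gamma(9, 15/2)
obs 3: x=3 → posterior Gamma(12, 17/2)
obs 4: x=3 → posterior Gamma(15, 19/2)
obs 5: x=3 → posterior Gamma(18, 21/2)
obs 6: x=6 → posterior Gamma(24, 23/2)
obs 7: x=0 → posterior Gamma(24, 25/2)
obs 8: x=2 → posterior Gamma(26, 27/2)
obs 9: x=0 → posterior Gamma(26, 29/2)
obs 10: x=6 → posterior Gamma(32, 31/2)
obs 11: x=2 → posterior Gamma(34, 33/2)
obs 12: x=1 → posterior Gamma(35, 35/2)
obs 13: x=5 → posterior Gamma(40, 37/2)

42771940073200965061864772307675754097615279504876056988945088080/171257219289810283853019751912100260153822192038397902372136929639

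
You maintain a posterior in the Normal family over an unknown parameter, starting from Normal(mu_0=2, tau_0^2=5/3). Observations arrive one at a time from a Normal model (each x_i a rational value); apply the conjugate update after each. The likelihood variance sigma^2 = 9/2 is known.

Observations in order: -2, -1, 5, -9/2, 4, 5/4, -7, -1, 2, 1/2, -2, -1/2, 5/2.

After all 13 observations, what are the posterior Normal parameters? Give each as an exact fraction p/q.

obs 1: x=-2 → posterior Normal(34/37, 45/37)
obs 2: x=-1 → posterior Normal(24/47, 45/47)
obs 3: x=5 → posterior Normal(74/57, 15/19)
obs 4: x=-9/2 → posterior Normal(29/67, 45/67)
obs 5: x=4 → posterior Normal(69/77, 45/77)
obs 6: x=5/4 → posterior Normal(163/174, 15/29)
obs 7: x=-7 → posterior Normal(23/194, 45/97)
obs 8: x=-1 → posterior Normal(3/214, 45/107)
obs 9: x=2 → posterior Normal(43/234, 5/13)
obs 10: x=1/2 → posterior Normal(53/254, 45/127)
obs 11: x=-2 → posterior Normal(13/274, 45/137)
obs 12: x=-1/2 → posterior Normal(1/98, 15/49)
obs 13: x=5/2 → posterior Normal(53/314, 45/157)

mu_0=53/314, tau_0^2=45/157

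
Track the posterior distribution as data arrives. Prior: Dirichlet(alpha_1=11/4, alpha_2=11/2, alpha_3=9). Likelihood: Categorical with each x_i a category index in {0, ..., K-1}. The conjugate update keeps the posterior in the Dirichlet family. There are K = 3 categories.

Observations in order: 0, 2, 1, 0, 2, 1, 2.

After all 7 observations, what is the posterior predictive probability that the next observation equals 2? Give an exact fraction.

48/97

obs 1: x=0 → posterior Dirichlet(15/4, 11/2, 9)
obs 2: x=2 → posterior Dirichlet(15/4, 11/2, 10)
obs 3: x=1 → posterior Dirichlet(15/4, 13/2, 10)
obs 4: x=0 → posterior Dirichlet(19/4, 13/2, 10)
obs 5: x=2 → posterior Dirichlet(19/4, 13/2, 11)
obs 6: x=1 → posterior Dirichlet(19/4, 15/2, 11)
obs 7: x=2 → posterior Dirichlet(19/4, 15/2, 12)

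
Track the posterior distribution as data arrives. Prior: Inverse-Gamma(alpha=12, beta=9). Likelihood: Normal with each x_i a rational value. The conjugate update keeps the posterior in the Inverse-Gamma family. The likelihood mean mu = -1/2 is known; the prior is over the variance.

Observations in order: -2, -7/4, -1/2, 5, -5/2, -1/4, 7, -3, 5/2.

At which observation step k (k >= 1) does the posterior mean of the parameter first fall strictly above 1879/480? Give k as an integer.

obs 1: x=-2 → posterior Inverse-Gamma(25/2, 81/8)
obs 2: x=-7/4 → posterior Inverse-Gamma(13, 349/32)
obs 3: x=-1/2 → posterior Inverse-Gamma(27/2, 349/32)
obs 4: x=5 → posterior Inverse-Gamma(14, 833/32)
obs 5: x=-5/2 → posterior Inverse-Gamma(29/2, 897/32)
obs 6: x=-1/4 → posterior Inverse-Gamma(15, 449/16)
obs 7: x=7 → posterior Inverse-Gamma(31/2, 899/16)
obs 8: x=-3 → posterior Inverse-Gamma(16, 949/16)
obs 9: x=5/2 → posterior Inverse-Gamma(33/2, 1021/16)

k = 8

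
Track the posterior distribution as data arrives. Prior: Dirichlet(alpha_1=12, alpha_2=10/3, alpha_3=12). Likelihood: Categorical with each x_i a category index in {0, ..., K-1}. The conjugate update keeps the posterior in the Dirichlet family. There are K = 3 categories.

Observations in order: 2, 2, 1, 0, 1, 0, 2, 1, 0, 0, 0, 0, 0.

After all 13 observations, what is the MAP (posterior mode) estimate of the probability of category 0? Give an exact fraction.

27/56

obs 1: x=2 → posterior Dirichlet(12, 10/3, 13)
obs 2: x=2 → posterior Dirichlet(12, 10/3, 14)
obs 3: x=1 → posterior Dirichlet(12, 13/3, 14)
obs 4: x=0 → posterior Dirichlet(13, 13/3, 14)
obs 5: x=1 → posterior Dirichlet(13, 16/3, 14)
obs 6: x=0 → posterior Dirichlet(14, 16/3, 14)
obs 7: x=2 → posterior Dirichlet(14, 16/3, 15)
obs 8: x=1 → posterior Dirichlet(14, 19/3, 15)
obs 9: x=0 → posterior Dirichlet(15, 19/3, 15)
obs 10: x=0 → posterior Dirichlet(16, 19/3, 15)
obs 11: x=0 → posterior Dirichlet(17, 19/3, 15)
obs 12: x=0 → posterior Dirichlet(18, 19/3, 15)
obs 13: x=0 → posterior Dirichlet(19, 19/3, 15)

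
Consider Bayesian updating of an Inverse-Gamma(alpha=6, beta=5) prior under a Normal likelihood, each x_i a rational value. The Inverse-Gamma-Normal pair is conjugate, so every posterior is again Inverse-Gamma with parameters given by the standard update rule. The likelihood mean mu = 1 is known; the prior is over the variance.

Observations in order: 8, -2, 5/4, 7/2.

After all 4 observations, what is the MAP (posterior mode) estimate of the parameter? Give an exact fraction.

obs 1: x=8 → posterior Inverse-Gamma(13/2, 59/2)
obs 2: x=-2 → posterior Inverse-Gamma(7, 34)
obs 3: x=5/4 → posterior Inverse-Gamma(15/2, 1089/32)
obs 4: x=7/2 → posterior Inverse-Gamma(8, 1189/32)

1189/288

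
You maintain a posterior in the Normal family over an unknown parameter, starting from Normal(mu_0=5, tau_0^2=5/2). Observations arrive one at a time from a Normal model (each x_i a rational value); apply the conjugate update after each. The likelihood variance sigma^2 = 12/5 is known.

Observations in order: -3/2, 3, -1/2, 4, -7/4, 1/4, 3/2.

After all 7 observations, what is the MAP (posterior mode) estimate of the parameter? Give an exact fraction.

245/199

obs 1: x=-3/2 → posterior Normal(165/98, 60/49)
obs 2: x=3 → posterior Normal(315/148, 30/37)
obs 3: x=-1/2 → posterior Normal(145/99, 20/33)
obs 4: x=4 → posterior Normal(245/124, 15/31)
obs 5: x=-7/4 → posterior Normal(805/596, 60/149)
obs 6: x=1/4 → posterior Normal(415/348, 10/29)
obs 7: x=3/2 → posterior Normal(245/199, 60/199)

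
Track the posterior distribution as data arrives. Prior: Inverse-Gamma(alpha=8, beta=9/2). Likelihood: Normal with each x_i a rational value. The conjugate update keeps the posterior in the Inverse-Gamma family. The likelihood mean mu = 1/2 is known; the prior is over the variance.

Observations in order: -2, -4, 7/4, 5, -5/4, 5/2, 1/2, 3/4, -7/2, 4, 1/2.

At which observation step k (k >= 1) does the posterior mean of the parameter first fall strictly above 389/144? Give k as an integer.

k = 4

obs 1: x=-2 → posterior Inverse-Gamma(17/2, 61/8)
obs 2: x=-4 → posterior Inverse-Gamma(9, 71/4)
obs 3: x=7/4 → posterior Inverse-Gamma(19/2, 593/32)
obs 4: x=5 → posterior Inverse-Gamma(10, 917/32)
obs 5: x=-5/4 → posterior Inverse-Gamma(21/2, 483/16)
obs 6: x=5/2 → posterior Inverse-Gamma(11, 515/16)
obs 7: x=1/2 → posterior Inverse-Gamma(23/2, 515/16)
obs 8: x=3/4 → posterior Inverse-Gamma(12, 1031/32)
obs 9: x=-7/2 → posterior Inverse-Gamma(25/2, 1287/32)
obs 10: x=4 → posterior Inverse-Gamma(13, 1483/32)
obs 11: x=1/2 → posterior Inverse-Gamma(27/2, 1483/32)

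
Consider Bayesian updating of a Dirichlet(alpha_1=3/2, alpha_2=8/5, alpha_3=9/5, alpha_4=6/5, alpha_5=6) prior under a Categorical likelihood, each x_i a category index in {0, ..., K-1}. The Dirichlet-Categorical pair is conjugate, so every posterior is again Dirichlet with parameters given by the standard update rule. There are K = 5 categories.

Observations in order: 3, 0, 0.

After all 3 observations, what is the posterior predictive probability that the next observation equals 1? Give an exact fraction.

16/151

obs 1: x=3 → posterior Dirichlet(3/2, 8/5, 9/5, 11/5, 6)
obs 2: x=0 → posterior Dirichlet(5/2, 8/5, 9/5, 11/5, 6)
obs 3: x=0 → posterior Dirichlet(7/2, 8/5, 9/5, 11/5, 6)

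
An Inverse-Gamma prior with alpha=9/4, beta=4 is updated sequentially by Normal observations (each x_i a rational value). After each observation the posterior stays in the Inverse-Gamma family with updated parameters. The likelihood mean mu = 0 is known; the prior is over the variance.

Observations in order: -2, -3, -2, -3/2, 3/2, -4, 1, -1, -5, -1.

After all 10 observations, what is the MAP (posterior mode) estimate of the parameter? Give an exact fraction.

obs 1: x=-2 → posterior Inverse-Gamma(11/4, 6)
obs 2: x=-3 → posterior Inverse-Gamma(13/4, 21/2)
obs 3: x=-2 → posterior Inverse-Gamma(15/4, 25/2)
obs 4: x=-3/2 → posterior Inverse-Gamma(17/4, 109/8)
obs 5: x=3/2 → posterior Inverse-Gamma(19/4, 59/4)
obs 6: x=-4 → posterior Inverse-Gamma(21/4, 91/4)
obs 7: x=1 → posterior Inverse-Gamma(23/4, 93/4)
obs 8: x=-1 → posterior Inverse-Gamma(25/4, 95/4)
obs 9: x=-5 → posterior Inverse-Gamma(27/4, 145/4)
obs 10: x=-1 → posterior Inverse-Gamma(29/4, 147/4)

49/11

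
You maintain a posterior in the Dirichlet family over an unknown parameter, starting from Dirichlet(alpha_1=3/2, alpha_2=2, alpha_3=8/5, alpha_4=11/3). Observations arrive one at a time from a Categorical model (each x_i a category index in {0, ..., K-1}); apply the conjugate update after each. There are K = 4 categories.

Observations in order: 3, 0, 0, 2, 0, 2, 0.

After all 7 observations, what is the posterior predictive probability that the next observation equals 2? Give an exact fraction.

108/473

obs 1: x=3 → posterior Dirichlet(3/2, 2, 8/5, 14/3)
obs 2: x=0 → posterior Dirichlet(5/2, 2, 8/5, 14/3)
obs 3: x=0 → posterior Dirichlet(7/2, 2, 8/5, 14/3)
obs 4: x=2 → posterior Dirichlet(7/2, 2, 13/5, 14/3)
obs 5: x=0 → posterior Dirichlet(9/2, 2, 13/5, 14/3)
obs 6: x=2 → posterior Dirichlet(9/2, 2, 18/5, 14/3)
obs 7: x=0 → posterior Dirichlet(11/2, 2, 18/5, 14/3)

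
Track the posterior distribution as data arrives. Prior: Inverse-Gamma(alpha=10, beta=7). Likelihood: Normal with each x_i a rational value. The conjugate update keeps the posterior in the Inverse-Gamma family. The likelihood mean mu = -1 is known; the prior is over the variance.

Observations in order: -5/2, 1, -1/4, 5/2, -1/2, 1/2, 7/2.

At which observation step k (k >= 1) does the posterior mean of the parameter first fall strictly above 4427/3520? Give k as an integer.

obs 1: x=-5/2 → posterior Inverse-Gamma(21/2, 65/8)
obs 2: x=1 → posterior Inverse-Gamma(11, 81/8)
obs 3: x=-1/4 → posterior Inverse-Gamma(23/2, 333/32)
obs 4: x=5/2 → posterior Inverse-Gamma(12, 529/32)
obs 5: x=-1/2 → posterior Inverse-Gamma(25/2, 533/32)
obs 6: x=1/2 → posterior Inverse-Gamma(13, 569/32)
obs 7: x=7/2 → posterior Inverse-Gamma(27/2, 893/32)

k = 4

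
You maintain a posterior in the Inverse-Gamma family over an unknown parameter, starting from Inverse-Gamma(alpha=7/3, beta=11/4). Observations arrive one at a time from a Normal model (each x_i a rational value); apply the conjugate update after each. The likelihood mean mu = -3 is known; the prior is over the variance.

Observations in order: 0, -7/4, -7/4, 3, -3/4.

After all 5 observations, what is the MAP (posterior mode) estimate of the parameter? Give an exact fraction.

obs 1: x=0 → posterior Inverse-Gamma(17/6, 29/4)
obs 2: x=-7/4 → posterior Inverse-Gamma(10/3, 257/32)
obs 3: x=-7/4 → posterior Inverse-Gamma(23/6, 141/16)
obs 4: x=3 → posterior Inverse-Gamma(13/3, 429/16)
obs 5: x=-3/4 → posterior Inverse-Gamma(29/6, 939/32)

2817/560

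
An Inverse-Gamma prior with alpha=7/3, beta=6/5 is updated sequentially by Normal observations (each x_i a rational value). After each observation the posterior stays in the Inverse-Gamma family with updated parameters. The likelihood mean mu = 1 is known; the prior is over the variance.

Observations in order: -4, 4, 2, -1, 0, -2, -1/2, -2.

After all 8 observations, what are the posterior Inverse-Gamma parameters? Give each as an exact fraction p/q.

obs 1: x=-4 → posterior Inverse-Gamma(17/6, 137/10)
obs 2: x=4 → posterior Inverse-Gamma(10/3, 91/5)
obs 3: x=2 → posterior Inverse-Gamma(23/6, 187/10)
obs 4: x=-1 → posterior Inverse-Gamma(13/3, 207/10)
obs 5: x=0 → posterior Inverse-Gamma(29/6, 106/5)
obs 6: x=-2 → posterior Inverse-Gamma(16/3, 257/10)
obs 7: x=-1/2 → posterior Inverse-Gamma(35/6, 1073/40)
obs 8: x=-2 → posterior Inverse-Gamma(19/3, 1253/40)

alpha=19/3, beta=1253/40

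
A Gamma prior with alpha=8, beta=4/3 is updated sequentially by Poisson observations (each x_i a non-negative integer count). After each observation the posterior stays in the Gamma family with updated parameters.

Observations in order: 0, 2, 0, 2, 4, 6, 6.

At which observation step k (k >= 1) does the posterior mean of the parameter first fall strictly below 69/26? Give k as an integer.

obs 1: x=0 → posterior Gamma(8, 7/3)
obs 2: x=2 → posterior Gamma(10, 10/3)
obs 3: x=0 → posterior Gamma(10, 13/3)
obs 4: x=2 → posterior Gamma(12, 16/3)
obs 5: x=4 → posterior Gamma(16, 19/3)
obs 6: x=6 → posterior Gamma(22, 22/3)
obs 7: x=6 → posterior Gamma(28, 25/3)

k = 3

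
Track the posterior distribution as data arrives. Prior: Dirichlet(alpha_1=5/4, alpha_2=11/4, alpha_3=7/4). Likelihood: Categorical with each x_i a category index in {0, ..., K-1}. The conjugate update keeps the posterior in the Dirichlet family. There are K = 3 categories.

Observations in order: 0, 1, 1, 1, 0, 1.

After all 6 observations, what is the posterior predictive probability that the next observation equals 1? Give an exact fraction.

27/47

obs 1: x=0 → posterior Dirichlet(9/4, 11/4, 7/4)
obs 2: x=1 → posterior Dirichlet(9/4, 15/4, 7/4)
obs 3: x=1 → posterior Dirichlet(9/4, 19/4, 7/4)
obs 4: x=1 → posterior Dirichlet(9/4, 23/4, 7/4)
obs 5: x=0 → posterior Dirichlet(13/4, 23/4, 7/4)
obs 6: x=1 → posterior Dirichlet(13/4, 27/4, 7/4)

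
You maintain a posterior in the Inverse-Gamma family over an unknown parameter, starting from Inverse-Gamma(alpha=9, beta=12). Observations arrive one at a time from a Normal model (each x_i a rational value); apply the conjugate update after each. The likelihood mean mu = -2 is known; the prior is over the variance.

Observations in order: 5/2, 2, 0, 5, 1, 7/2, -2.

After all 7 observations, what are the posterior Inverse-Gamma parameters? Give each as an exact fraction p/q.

obs 1: x=5/2 → posterior Inverse-Gamma(19/2, 177/8)
obs 2: x=2 → posterior Inverse-Gamma(10, 241/8)
obs 3: x=0 → posterior Inverse-Gamma(21/2, 257/8)
obs 4: x=5 → posterior Inverse-Gamma(11, 453/8)
obs 5: x=1 → posterior Inverse-Gamma(23/2, 489/8)
obs 6: x=7/2 → posterior Inverse-Gamma(12, 305/4)
obs 7: x=-2 → posterior Inverse-Gamma(25/2, 305/4)

alpha=25/2, beta=305/4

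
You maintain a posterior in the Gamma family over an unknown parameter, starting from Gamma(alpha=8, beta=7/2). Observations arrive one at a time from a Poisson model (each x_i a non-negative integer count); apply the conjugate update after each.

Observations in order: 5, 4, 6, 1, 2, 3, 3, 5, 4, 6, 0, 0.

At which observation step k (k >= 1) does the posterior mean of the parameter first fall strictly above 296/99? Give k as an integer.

k = 2

obs 1: x=5 → posterior Gamma(13, 9/2)
obs 2: x=4 → posterior Gamma(17, 11/2)
obs 3: x=6 → posterior Gamma(23, 13/2)
obs 4: x=1 → posterior Gamma(24, 15/2)
obs 5: x=2 → posterior Gamma(26, 17/2)
obs 6: x=3 → posterior Gamma(29, 19/2)
obs 7: x=3 → posterior Gamma(32, 21/2)
obs 8: x=5 → posterior Gamma(37, 23/2)
obs 9: x=4 → posterior Gamma(41, 25/2)
obs 10: x=6 → posterior Gamma(47, 27/2)
obs 11: x=0 → posterior Gamma(47, 29/2)
obs 12: x=0 → posterior Gamma(47, 31/2)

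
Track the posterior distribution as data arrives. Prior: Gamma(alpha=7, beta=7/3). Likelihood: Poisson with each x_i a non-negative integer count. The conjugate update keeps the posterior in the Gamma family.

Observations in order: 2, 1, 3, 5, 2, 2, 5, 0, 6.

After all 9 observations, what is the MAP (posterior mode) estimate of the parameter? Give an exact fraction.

48/17

obs 1: x=2 → posterior Gamma(9, 10/3)
obs 2: x=1 → posterior Gamma(10, 13/3)
obs 3: x=3 → posterior Gamma(13, 16/3)
obs 4: x=5 → posterior Gamma(18, 19/3)
obs 5: x=2 → posterior Gamma(20, 22/3)
obs 6: x=2 → posterior Gamma(22, 25/3)
obs 7: x=5 → posterior Gamma(27, 28/3)
obs 8: x=0 → posterior Gamma(27, 31/3)
obs 9: x=6 → posterior Gamma(33, 34/3)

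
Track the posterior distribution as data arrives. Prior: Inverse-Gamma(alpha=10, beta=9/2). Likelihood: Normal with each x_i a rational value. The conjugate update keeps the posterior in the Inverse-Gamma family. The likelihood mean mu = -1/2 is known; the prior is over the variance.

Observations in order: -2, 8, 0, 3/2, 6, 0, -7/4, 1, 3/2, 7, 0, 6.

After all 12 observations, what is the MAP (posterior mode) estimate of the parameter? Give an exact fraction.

3789/544

obs 1: x=-2 → posterior Inverse-Gamma(21/2, 45/8)
obs 2: x=8 → posterior Inverse-Gamma(11, 167/4)
obs 3: x=0 → posterior Inverse-Gamma(23/2, 335/8)
obs 4: x=3/2 → posterior Inverse-Gamma(12, 351/8)
obs 5: x=6 → posterior Inverse-Gamma(25/2, 65)
obs 6: x=0 → posterior Inverse-Gamma(13, 521/8)
obs 7: x=-7/4 → posterior Inverse-Gamma(27/2, 2109/32)
obs 8: x=1 → posterior Inverse-Gamma(14, 2145/32)
obs 9: x=3/2 → posterior Inverse-Gamma(29/2, 2209/32)
obs 10: x=7 → posterior Inverse-Gamma(15, 3109/32)
obs 11: x=0 → posterior Inverse-Gamma(31/2, 3113/32)
obs 12: x=6 → posterior Inverse-Gamma(16, 3789/32)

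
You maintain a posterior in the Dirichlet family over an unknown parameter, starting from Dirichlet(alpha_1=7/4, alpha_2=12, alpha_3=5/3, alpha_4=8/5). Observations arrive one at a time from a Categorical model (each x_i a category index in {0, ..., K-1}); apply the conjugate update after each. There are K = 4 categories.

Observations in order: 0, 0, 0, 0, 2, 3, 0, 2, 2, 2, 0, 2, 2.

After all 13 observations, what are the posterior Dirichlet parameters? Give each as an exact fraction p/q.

alpha_1=31/4, alpha_2=12, alpha_3=23/3, alpha_4=13/5

obs 1: x=0 → posterior Dirichlet(11/4, 12, 5/3, 8/5)
obs 2: x=0 → posterior Dirichlet(15/4, 12, 5/3, 8/5)
obs 3: x=0 → posterior Dirichlet(19/4, 12, 5/3, 8/5)
obs 4: x=0 → posterior Dirichlet(23/4, 12, 5/3, 8/5)
obs 5: x=2 → posterior Dirichlet(23/4, 12, 8/3, 8/5)
obs 6: x=3 → posterior Dirichlet(23/4, 12, 8/3, 13/5)
obs 7: x=0 → posterior Dirichlet(27/4, 12, 8/3, 13/5)
obs 8: x=2 → posterior Dirichlet(27/4, 12, 11/3, 13/5)
obs 9: x=2 → posterior Dirichlet(27/4, 12, 14/3, 13/5)
obs 10: x=2 → posterior Dirichlet(27/4, 12, 17/3, 13/5)
obs 11: x=0 → posterior Dirichlet(31/4, 12, 17/3, 13/5)
obs 12: x=2 → posterior Dirichlet(31/4, 12, 20/3, 13/5)
obs 13: x=2 → posterior Dirichlet(31/4, 12, 23/3, 13/5)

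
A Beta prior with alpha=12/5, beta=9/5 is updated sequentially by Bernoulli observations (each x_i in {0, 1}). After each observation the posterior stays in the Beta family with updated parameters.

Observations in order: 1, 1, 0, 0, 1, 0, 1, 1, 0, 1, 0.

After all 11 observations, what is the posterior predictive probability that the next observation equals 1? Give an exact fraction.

21/38

obs 1: x=1 → posterior Beta(17/5, 9/5)
obs 2: x=1 → posterior Beta(22/5, 9/5)
obs 3: x=0 → posterior Beta(22/5, 14/5)
obs 4: x=0 → posterior Beta(22/5, 19/5)
obs 5: x=1 → posterior Beta(27/5, 19/5)
obs 6: x=0 → posterior Beta(27/5, 24/5)
obs 7: x=1 → posterior Beta(32/5, 24/5)
obs 8: x=1 → posterior Beta(37/5, 24/5)
obs 9: x=0 → posterior Beta(37/5, 29/5)
obs 10: x=1 → posterior Beta(42/5, 29/5)
obs 11: x=0 → posterior Beta(42/5, 34/5)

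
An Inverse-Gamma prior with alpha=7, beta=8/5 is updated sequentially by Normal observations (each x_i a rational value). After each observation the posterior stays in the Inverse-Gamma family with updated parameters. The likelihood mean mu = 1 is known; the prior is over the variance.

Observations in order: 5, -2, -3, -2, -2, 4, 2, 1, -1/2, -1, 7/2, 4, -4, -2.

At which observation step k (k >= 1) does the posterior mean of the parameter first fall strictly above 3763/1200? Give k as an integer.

obs 1: x=5 → posterior Inverse-Gamma(15/2, 48/5)
obs 2: x=-2 → posterior Inverse-Gamma(8, 141/10)
obs 3: x=-3 → posterior Inverse-Gamma(17/2, 221/10)
obs 4: x=-2 → posterior Inverse-Gamma(9, 133/5)
obs 5: x=-2 → posterior Inverse-Gamma(19/2, 311/10)
obs 6: x=4 → posterior Inverse-Gamma(10, 178/5)
obs 7: x=2 → posterior Inverse-Gamma(21/2, 361/10)
obs 8: x=1 → posterior Inverse-Gamma(11, 361/10)
obs 9: x=-1/2 → posterior Inverse-Gamma(23/2, 1489/40)
obs 10: x=-1 → posterior Inverse-Gamma(12, 1569/40)
obs 11: x=7/2 → posterior Inverse-Gamma(25/2, 847/20)
obs 12: x=4 → posterior Inverse-Gamma(13, 937/20)
obs 13: x=-4 → posterior Inverse-Gamma(27/2, 1187/20)
obs 14: x=-2 → posterior Inverse-Gamma(14, 1277/20)

k = 4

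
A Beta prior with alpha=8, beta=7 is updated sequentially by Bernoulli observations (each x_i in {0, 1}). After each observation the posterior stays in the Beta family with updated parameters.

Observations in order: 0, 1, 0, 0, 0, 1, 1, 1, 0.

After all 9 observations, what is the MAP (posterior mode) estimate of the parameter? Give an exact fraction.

1/2

obs 1: x=0 → posterior Beta(8, 8)
obs 2: x=1 → posterior Beta(9, 8)
obs 3: x=0 → posterior Beta(9, 9)
obs 4: x=0 → posterior Beta(9, 10)
obs 5: x=0 → posterior Beta(9, 11)
obs 6: x=1 → posterior Beta(10, 11)
obs 7: x=1 → posterior Beta(11, 11)
obs 8: x=1 → posterior Beta(12, 11)
obs 9: x=0 → posterior Beta(12, 12)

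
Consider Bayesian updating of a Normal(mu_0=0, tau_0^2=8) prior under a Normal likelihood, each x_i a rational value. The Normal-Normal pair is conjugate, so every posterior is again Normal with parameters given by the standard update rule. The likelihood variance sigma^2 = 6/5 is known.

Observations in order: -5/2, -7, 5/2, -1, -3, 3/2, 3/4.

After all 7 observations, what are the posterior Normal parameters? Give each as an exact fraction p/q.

obs 1: x=-5/2 → posterior Normal(-50/23, 24/23)
obs 2: x=-7 → posterior Normal(-190/43, 24/43)
obs 3: x=5/2 → posterior Normal(-20/9, 8/21)
obs 4: x=-1 → posterior Normal(-160/83, 24/83)
obs 5: x=-3 → posterior Normal(-220/103, 24/103)
obs 6: x=3/2 → posterior Normal(-190/123, 8/41)
obs 7: x=3/4 → posterior Normal(-175/143, 24/143)

mu_0=-175/143, tau_0^2=24/143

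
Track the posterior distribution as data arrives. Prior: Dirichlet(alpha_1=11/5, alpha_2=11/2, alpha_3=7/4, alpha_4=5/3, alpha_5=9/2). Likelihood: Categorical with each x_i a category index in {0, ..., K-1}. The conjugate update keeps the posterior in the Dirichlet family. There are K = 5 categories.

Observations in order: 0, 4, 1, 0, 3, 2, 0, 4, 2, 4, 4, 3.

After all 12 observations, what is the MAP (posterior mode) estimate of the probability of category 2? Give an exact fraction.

165/1357

obs 1: x=0 → posterior Dirichlet(16/5, 11/2, 7/4, 5/3, 9/2)
obs 2: x=4 → posterior Dirichlet(16/5, 11/2, 7/4, 5/3, 11/2)
obs 3: x=1 → posterior Dirichlet(16/5, 13/2, 7/4, 5/3, 11/2)
obs 4: x=0 → posterior Dirichlet(21/5, 13/2, 7/4, 5/3, 11/2)
obs 5: x=3 → posterior Dirichlet(21/5, 13/2, 7/4, 8/3, 11/2)
obs 6: x=2 → posterior Dirichlet(21/5, 13/2, 11/4, 8/3, 11/2)
obs 7: x=0 → posterior Dirichlet(26/5, 13/2, 11/4, 8/3, 11/2)
obs 8: x=4 → posterior Dirichlet(26/5, 13/2, 11/4, 8/3, 13/2)
obs 9: x=2 → posterior Dirichlet(26/5, 13/2, 15/4, 8/3, 13/2)
obs 10: x=4 → posterior Dirichlet(26/5, 13/2, 15/4, 8/3, 15/2)
obs 11: x=4 → posterior Dirichlet(26/5, 13/2, 15/4, 8/3, 17/2)
obs 12: x=3 → posterior Dirichlet(26/5, 13/2, 15/4, 11/3, 17/2)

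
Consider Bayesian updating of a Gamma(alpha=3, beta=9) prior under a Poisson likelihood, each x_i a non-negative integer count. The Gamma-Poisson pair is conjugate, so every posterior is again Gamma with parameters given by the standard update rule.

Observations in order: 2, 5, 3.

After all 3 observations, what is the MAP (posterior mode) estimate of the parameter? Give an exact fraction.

obs 1: x=2 → posterior Gamma(5, 10)
obs 2: x=5 → posterior Gamma(10, 11)
obs 3: x=3 → posterior Gamma(13, 12)

1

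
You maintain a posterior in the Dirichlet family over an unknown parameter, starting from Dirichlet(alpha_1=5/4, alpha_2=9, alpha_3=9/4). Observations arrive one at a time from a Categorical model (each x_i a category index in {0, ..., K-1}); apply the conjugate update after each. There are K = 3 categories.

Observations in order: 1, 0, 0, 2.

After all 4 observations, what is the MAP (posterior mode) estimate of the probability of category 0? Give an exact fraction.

obs 1: x=1 → posterior Dirichlet(5/4, 10, 9/4)
obs 2: x=0 → posterior Dirichlet(9/4, 10, 9/4)
obs 3: x=0 → posterior Dirichlet(13/4, 10, 9/4)
obs 4: x=2 → posterior Dirichlet(13/4, 10, 13/4)

1/6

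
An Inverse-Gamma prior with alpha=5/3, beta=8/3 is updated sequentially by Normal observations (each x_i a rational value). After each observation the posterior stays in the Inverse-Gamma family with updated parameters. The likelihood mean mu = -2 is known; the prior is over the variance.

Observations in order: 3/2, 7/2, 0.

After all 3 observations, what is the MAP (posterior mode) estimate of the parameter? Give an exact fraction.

obs 1: x=3/2 → posterior Inverse-Gamma(13/6, 211/24)
obs 2: x=7/2 → posterior Inverse-Gamma(8/3, 287/12)
obs 3: x=0 → posterior Inverse-Gamma(19/6, 311/12)

311/50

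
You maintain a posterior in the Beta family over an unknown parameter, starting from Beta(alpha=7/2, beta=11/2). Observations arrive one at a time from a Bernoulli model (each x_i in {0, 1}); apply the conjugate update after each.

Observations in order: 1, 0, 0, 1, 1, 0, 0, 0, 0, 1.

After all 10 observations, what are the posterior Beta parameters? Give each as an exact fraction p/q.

alpha=15/2, beta=23/2

obs 1: x=1 → posterior Beta(9/2, 11/2)
obs 2: x=0 → posterior Beta(9/2, 13/2)
obs 3: x=0 → posterior Beta(9/2, 15/2)
obs 4: x=1 → posterior Beta(11/2, 15/2)
obs 5: x=1 → posterior Beta(13/2, 15/2)
obs 6: x=0 → posterior Beta(13/2, 17/2)
obs 7: x=0 → posterior Beta(13/2, 19/2)
obs 8: x=0 → posterior Beta(13/2, 21/2)
obs 9: x=0 → posterior Beta(13/2, 23/2)
obs 10: x=1 → posterior Beta(15/2, 23/2)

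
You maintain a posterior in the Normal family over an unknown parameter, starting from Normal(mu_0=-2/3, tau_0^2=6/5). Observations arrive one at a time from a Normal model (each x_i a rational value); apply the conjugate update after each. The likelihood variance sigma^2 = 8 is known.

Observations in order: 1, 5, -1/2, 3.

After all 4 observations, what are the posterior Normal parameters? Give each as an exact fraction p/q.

obs 1: x=1 → posterior Normal(-31/69, 24/23)
obs 2: x=5 → posterior Normal(7/39, 12/13)
obs 3: x=-1/2 → posterior Normal(19/174, 24/29)
obs 4: x=3 → posterior Normal(73/192, 3/4)

mu_0=73/192, tau_0^2=3/4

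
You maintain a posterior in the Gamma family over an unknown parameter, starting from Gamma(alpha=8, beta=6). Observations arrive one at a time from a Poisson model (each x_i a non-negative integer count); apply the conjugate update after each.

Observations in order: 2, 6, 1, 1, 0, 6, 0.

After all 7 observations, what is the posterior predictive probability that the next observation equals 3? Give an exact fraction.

176410250371670416650768492325/1102470497243285141305623052288

obs 1: x=2 → posterior Gamma(10, 7)
obs 2: x=6 → posterior Gamma(16, 8)
obs 3: x=1 → posterior Gamma(17, 9)
obs 4: x=1 → posterior Gamma(18, 10)
obs 5: x=0 → posterior Gamma(18, 11)
obs 6: x=6 → posterior Gamma(24, 12)
obs 7: x=0 → posterior Gamma(24, 13)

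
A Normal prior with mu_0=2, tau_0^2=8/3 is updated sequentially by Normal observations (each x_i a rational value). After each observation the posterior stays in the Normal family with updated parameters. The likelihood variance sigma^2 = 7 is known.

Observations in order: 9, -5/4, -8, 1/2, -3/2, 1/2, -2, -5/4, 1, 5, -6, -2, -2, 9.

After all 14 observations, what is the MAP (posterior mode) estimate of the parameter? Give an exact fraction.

50/133

obs 1: x=9 → posterior Normal(114/29, 56/29)
obs 2: x=-5/4 → posterior Normal(104/37, 56/37)
obs 3: x=-8 → posterior Normal(8/9, 56/45)
obs 4: x=1/2 → posterior Normal(44/53, 56/53)
obs 5: x=-3/2 → posterior Normal(32/61, 56/61)
obs 6: x=1/2 → posterior Normal(12/23, 56/69)
obs 7: x=-2 → posterior Normal(20/77, 8/11)
obs 8: x=-5/4 → posterior Normal(2/17, 56/85)
obs 9: x=1 → posterior Normal(6/31, 56/93)
obs 10: x=5 → posterior Normal(58/101, 56/101)
obs 11: x=-6 → posterior Normal(10/109, 56/109)
obs 12: x=-2 → posterior Normal(-2/39, 56/117)
obs 13: x=-2 → posterior Normal(-22/125, 56/125)
obs 14: x=9 → posterior Normal(50/133, 8/19)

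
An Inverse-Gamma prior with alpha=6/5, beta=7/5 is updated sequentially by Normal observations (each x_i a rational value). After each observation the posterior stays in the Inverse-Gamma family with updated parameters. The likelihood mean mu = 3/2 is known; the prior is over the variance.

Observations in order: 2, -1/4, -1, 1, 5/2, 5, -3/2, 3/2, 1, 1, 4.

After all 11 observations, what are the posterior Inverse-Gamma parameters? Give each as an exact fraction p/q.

obs 1: x=2 → posterior Inverse-Gamma(17/10, 61/40)
obs 2: x=-1/4 → posterior Inverse-Gamma(11/5, 489/160)
obs 3: x=-1 → posterior Inverse-Gamma(27/10, 989/160)
obs 4: x=1 → posterior Inverse-Gamma(16/5, 1009/160)
obs 5: x=5/2 → posterior Inverse-Gamma(37/10, 1089/160)
obs 6: x=5 → posterior Inverse-Gamma(21/5, 2069/160)
obs 7: x=-3/2 → posterior Inverse-Gamma(47/10, 2789/160)
obs 8: x=3/2 → posterior Inverse-Gamma(26/5, 2789/160)
obs 9: x=1 → posterior Inverse-Gamma(57/10, 2809/160)
obs 10: x=1 → posterior Inverse-Gamma(31/5, 2829/160)
obs 11: x=4 → posterior Inverse-Gamma(67/10, 3329/160)

alpha=67/10, beta=3329/160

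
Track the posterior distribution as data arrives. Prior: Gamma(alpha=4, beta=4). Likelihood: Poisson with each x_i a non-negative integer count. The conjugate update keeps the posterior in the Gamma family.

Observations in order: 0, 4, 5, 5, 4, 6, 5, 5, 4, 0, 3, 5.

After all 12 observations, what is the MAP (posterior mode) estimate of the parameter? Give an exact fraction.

49/16

obs 1: x=0 → posterior Gamma(4, 5)
obs 2: x=4 → posterior Gamma(8, 6)
obs 3: x=5 → posterior Gamma(13, 7)
obs 4: x=5 → posterior Gamma(18, 8)
obs 5: x=4 → posterior Gamma(22, 9)
obs 6: x=6 → posterior Gamma(28, 10)
obs 7: x=5 → posterior Gamma(33, 11)
obs 8: x=5 → posterior Gamma(38, 12)
obs 9: x=4 → posterior Gamma(42, 13)
obs 10: x=0 → posterior Gamma(42, 14)
obs 11: x=3 → posterior Gamma(45, 15)
obs 12: x=5 → posterior Gamma(50, 16)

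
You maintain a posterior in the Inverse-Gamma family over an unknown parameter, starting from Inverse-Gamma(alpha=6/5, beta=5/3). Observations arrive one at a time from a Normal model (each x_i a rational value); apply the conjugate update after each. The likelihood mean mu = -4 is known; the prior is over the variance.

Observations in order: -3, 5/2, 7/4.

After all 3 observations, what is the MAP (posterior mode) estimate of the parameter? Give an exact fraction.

19115/1776

obs 1: x=-3 → posterior Inverse-Gamma(17/10, 13/6)
obs 2: x=5/2 → posterior Inverse-Gamma(11/5, 559/24)
obs 3: x=7/4 → posterior Inverse-Gamma(27/10, 3823/96)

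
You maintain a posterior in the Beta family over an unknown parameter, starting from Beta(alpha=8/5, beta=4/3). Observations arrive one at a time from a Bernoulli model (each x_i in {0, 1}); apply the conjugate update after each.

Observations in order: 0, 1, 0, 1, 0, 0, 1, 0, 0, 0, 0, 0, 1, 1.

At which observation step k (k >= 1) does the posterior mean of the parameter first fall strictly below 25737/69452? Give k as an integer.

obs 1: x=0 → posterior Beta(8/5, 7/3)
obs 2: x=1 → posterior Beta(13/5, 7/3)
obs 3: x=0 → posterior Beta(13/5, 10/3)
obs 4: x=1 → posterior Beta(18/5, 10/3)
obs 5: x=0 → posterior Beta(18/5, 13/3)
obs 6: x=0 → posterior Beta(18/5, 16/3)
obs 7: x=1 → posterior Beta(23/5, 16/3)
obs 8: x=0 → posterior Beta(23/5, 19/3)
obs 9: x=0 → posterior Beta(23/5, 22/3)
obs 10: x=0 → posterior Beta(23/5, 25/3)
obs 11: x=0 → posterior Beta(23/5, 28/3)
obs 12: x=0 → posterior Beta(23/5, 31/3)
obs 13: x=1 → posterior Beta(28/5, 31/3)
obs 14: x=1 → posterior Beta(33/5, 31/3)

k = 10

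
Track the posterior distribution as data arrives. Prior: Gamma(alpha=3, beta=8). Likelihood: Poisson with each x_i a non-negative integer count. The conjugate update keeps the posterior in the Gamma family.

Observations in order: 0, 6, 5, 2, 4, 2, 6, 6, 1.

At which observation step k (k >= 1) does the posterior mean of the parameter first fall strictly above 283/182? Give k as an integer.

obs 1: x=0 → posterior Gamma(3, 9)
obs 2: x=6 → posterior Gamma(9, 10)
obs 3: x=5 → posterior Gamma(14, 11)
obs 4: x=2 → posterior Gamma(16, 12)
obs 5: x=4 → posterior Gamma(20, 13)
obs 6: x=2 → posterior Gamma(22, 14)
obs 7: x=6 → posterior Gamma(28, 15)
obs 8: x=6 → posterior Gamma(34, 16)
obs 9: x=1 → posterior Gamma(35, 17)

k = 6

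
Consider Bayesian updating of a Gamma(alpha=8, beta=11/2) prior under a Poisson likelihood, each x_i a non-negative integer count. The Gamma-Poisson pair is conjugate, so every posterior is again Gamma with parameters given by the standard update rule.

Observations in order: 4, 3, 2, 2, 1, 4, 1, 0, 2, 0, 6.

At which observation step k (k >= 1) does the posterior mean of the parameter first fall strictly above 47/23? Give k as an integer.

obs 1: x=4 → posterior Gamma(12, 13/2)
obs 2: x=3 → posterior Gamma(15, 15/2)
obs 3: x=2 → posterior Gamma(17, 17/2)
obs 4: x=2 → posterior Gamma(19, 19/2)
obs 5: x=1 → posterior Gamma(20, 21/2)
obs 6: x=4 → posterior Gamma(24, 23/2)
obs 7: x=1 → posterior Gamma(25, 25/2)
obs 8: x=0 → posterior Gamma(25, 27/2)
obs 9: x=2 → posterior Gamma(27, 29/2)
obs 10: x=0 → posterior Gamma(27, 31/2)
obs 11: x=6 → posterior Gamma(33, 33/2)

k = 6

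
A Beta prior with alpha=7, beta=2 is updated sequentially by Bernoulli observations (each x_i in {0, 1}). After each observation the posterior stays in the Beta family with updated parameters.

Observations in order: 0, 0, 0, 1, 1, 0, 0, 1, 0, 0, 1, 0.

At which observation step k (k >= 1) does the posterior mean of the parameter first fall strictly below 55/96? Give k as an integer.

obs 1: x=0 → posterior Beta(7, 3)
obs 2: x=0 → posterior Beta(7, 4)
obs 3: x=0 → posterior Beta(7, 5)
obs 4: x=1 → posterior Beta(8, 5)
obs 5: x=1 → posterior Beta(9, 5)
obs 6: x=0 → posterior Beta(9, 6)
obs 7: x=0 → posterior Beta(9, 7)
obs 8: x=1 → posterior Beta(10, 7)
obs 9: x=0 → posterior Beta(10, 8)
obs 10: x=0 → posterior Beta(10, 9)
obs 11: x=1 → posterior Beta(11, 9)
obs 12: x=0 → posterior Beta(11, 10)

k = 7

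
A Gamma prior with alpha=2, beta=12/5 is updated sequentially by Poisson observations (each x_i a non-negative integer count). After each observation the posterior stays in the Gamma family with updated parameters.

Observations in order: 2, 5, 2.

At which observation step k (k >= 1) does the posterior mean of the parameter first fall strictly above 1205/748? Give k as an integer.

obs 1: x=2 → posterior Gamma(4, 17/5)
obs 2: x=5 → posterior Gamma(9, 22/5)
obs 3: x=2 → posterior Gamma(11, 27/5)

k = 2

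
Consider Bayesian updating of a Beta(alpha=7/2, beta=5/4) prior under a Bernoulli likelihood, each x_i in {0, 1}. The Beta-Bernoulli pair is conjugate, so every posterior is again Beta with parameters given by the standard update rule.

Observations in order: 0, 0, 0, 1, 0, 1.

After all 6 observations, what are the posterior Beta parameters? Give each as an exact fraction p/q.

obs 1: x=0 → posterior Beta(7/2, 9/4)
obs 2: x=0 → posterior Beta(7/2, 13/4)
obs 3: x=0 → posterior Beta(7/2, 17/4)
obs 4: x=1 → posterior Beta(9/2, 17/4)
obs 5: x=0 → posterior Beta(9/2, 21/4)
obs 6: x=1 → posterior Beta(11/2, 21/4)

alpha=11/2, beta=21/4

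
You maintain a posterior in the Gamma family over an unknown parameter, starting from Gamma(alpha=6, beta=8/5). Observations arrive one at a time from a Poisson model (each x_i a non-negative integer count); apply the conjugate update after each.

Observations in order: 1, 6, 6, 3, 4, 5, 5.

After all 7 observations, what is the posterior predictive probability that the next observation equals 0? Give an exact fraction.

obs 1: x=1 → posterior Gamma(7, 13/5)
obs 2: x=6 → posterior Gamma(13, 18/5)
obs 3: x=6 → posterior Gamma(19, 23/5)
obs 4: x=3 → posterior Gamma(22, 28/5)
obs 5: x=4 → posterior Gamma(26, 33/5)
obs 6: x=5 → posterior Gamma(31, 38/5)
obs 7: x=5 → posterior Gamma(36, 43/5)

63806423321775344604618774305037646254726223988233042609201/3347222217424758138359922538214353220668382566034579795214336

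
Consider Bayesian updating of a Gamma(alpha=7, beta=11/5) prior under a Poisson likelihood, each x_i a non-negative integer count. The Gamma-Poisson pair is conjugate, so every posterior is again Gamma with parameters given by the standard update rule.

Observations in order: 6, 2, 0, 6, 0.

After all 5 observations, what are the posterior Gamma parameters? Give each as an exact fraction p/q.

obs 1: x=6 → posterior Gamma(13, 16/5)
obs 2: x=2 → posterior Gamma(15, 21/5)
obs 3: x=0 → posterior Gamma(15, 26/5)
obs 4: x=6 → posterior Gamma(21, 31/5)
obs 5: x=0 → posterior Gamma(21, 36/5)

alpha=21, beta=36/5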